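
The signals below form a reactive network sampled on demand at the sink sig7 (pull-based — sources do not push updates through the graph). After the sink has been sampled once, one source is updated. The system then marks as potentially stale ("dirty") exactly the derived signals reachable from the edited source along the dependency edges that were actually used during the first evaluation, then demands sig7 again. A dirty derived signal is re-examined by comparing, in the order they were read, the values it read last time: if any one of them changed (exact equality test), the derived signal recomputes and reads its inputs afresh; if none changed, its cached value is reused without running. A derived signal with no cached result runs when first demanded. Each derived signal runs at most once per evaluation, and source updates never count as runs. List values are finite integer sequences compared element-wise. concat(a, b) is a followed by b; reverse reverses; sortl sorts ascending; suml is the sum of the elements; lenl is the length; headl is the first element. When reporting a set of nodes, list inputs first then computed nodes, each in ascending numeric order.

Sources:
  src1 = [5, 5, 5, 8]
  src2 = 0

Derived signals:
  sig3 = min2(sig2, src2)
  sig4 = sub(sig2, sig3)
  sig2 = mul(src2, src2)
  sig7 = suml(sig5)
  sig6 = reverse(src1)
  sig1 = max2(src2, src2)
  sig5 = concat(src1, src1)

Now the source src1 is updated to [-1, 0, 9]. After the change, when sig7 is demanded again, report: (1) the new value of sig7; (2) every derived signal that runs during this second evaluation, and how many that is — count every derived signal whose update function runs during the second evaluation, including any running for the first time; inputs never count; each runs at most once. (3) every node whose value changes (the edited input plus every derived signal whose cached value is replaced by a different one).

sig7 now evaluates to 16.
Run set: sig5, sig7 (2 run).
Changed values: src1, sig5, sig7.

Initial pass — values computed on the first demand:
  sig5 = concat([5, 5, 5, 8], [5, 5, 5, 8]) = [5, 5, 5, 8, 5, 5, 5, 8]
  sig7 = suml([5, 5, 5, 8, 5, 5, 5, 8]) = 46

Second demand — change propagation:
  sig5: re-runs because src1 [5, 5, 5, 8]->[-1, 0, 9]; src1 [5, 5, 5, 8]->[-1, 0, 9]; new result [-1, 0, 9, -1, 0, 9].
  sig7: re-runs because sig5 [5, 5, 5, 8, 5, 5, 5, 8]->[-1, 0, 9, -1, 0, 9]; new result 16.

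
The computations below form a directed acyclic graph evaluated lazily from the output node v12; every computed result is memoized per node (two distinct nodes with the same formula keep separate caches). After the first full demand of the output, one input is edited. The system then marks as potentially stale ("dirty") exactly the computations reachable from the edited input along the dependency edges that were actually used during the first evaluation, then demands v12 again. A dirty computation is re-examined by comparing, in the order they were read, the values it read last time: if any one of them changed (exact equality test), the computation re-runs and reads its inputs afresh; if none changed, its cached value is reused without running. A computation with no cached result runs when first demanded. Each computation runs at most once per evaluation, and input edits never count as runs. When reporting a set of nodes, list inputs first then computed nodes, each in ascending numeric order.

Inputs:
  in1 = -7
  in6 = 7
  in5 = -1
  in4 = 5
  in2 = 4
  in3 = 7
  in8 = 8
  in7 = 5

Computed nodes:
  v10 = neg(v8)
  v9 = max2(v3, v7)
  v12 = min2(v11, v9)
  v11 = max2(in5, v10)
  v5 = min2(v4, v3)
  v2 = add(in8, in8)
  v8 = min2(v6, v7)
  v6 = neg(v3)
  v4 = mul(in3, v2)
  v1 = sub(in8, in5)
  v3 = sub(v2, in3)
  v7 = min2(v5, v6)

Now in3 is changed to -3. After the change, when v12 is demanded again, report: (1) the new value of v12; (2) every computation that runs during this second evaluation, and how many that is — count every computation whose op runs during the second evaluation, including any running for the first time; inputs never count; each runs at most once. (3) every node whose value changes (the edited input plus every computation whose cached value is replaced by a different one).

Demanding v12 again yields 19.
10 computations run: v3, v4, v5, v6, v7, v8, v9, v10, v11, v12.
The nodes whose values change: in3, v3, v4, v5, v6, v7, v8, v9, v10, v11, v12.

First demand of the output computes:
  v2 = add(8, 8) = 16
  v3 = sub(16, 7) = 9
  v4 = mul(7, 16) = 112
  v5 = min2(112, 9) = 9
  v6 = neg(9) = -9
  v7 = min2(9, -9) = -9
  v8 = min2(-9, -9) = -9
  v9 = max2(9, -9) = 9
  v10 = neg(-9) = 9
  v11 = max2(-1, 9) = 9
  v12 = min2(9, 9) = 9

After the edit, cleaning proceeds:
  v3: a read changed (in3 7->-3) — executes, giving 19.
  v4: a read changed (in3 7->-3) — executes, giving -48.
  v5: a read changed (v4 112->-48; v3 9->19) — executes, giving -48.
  v6: a read changed (v3 9->19) — executes, giving -19.
  v7: a read changed (v5 9->-48; v6 -9->-19) — executes, giving -48.
  v8: a read changed (v6 -9->-19; v7 -9->-48) — executes, giving -48.
  v9: a read changed (v3 9->19; v7 -9->-48) — executes, giving 19.
  v10: a read changed (v8 -9->-48) — executes, giving 48.
  v11: a read changed (v10 9->48) — executes, giving 48.
  v12: a read changed (v11 9->48; v9 9->19) — executes, giving 19.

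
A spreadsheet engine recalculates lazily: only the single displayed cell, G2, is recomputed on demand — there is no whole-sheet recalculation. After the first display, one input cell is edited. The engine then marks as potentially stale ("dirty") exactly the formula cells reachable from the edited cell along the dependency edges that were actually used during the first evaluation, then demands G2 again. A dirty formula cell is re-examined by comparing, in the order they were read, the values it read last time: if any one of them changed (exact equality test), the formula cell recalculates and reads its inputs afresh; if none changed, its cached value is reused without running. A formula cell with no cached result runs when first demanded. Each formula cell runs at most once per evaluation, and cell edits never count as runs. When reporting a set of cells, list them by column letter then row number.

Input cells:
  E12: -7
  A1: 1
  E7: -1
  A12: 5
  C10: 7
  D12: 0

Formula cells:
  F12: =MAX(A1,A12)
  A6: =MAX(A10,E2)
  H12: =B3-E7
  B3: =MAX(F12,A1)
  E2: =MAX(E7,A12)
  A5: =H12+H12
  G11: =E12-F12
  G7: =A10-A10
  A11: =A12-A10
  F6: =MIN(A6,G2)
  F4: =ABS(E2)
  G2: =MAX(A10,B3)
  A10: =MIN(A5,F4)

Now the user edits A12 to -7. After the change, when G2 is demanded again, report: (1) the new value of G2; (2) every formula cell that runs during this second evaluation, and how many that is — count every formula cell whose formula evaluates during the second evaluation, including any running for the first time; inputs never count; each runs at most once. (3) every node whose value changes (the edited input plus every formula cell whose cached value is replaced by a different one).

First evaluation (everything demanded from the output):
  E2 = MAX(-1, 5) = 5
  F4 = ABS(5) = 5
  F12 = MAX(1, 5) = 5
  B3 = MAX(5, 1) = 5
  H12 = 5 - -1 = 6
  A5 = 6 + 6 = 12
  A10 = MIN(12, 5) = 5
  G2 = MAX(5, 5) = 5

Propagation after the edit:
  E2: runs — A12 5->-7; result -1.
  F4: runs — E2 5->-1; result 1.
  F12: runs — A12 5->-7; result 1.
  B3: runs — F12 5->1; result 1.
  H12: runs — B3 5->1; result 2.
  A5: runs — H12 6->2; H12 6->2; result 4.
  A10: runs — A5 12->4; F4 5->1; result 1.
  G2: runs — A10 5->1; B3 5->1; result 1.

New value of G2: 1.
Formula cells that run: A5, A10, B3, E2, F4, F12, G2, H12 — 8 in total.
Values that change: A5, A10, A12, B3, E2, F4, F12, G2, H12.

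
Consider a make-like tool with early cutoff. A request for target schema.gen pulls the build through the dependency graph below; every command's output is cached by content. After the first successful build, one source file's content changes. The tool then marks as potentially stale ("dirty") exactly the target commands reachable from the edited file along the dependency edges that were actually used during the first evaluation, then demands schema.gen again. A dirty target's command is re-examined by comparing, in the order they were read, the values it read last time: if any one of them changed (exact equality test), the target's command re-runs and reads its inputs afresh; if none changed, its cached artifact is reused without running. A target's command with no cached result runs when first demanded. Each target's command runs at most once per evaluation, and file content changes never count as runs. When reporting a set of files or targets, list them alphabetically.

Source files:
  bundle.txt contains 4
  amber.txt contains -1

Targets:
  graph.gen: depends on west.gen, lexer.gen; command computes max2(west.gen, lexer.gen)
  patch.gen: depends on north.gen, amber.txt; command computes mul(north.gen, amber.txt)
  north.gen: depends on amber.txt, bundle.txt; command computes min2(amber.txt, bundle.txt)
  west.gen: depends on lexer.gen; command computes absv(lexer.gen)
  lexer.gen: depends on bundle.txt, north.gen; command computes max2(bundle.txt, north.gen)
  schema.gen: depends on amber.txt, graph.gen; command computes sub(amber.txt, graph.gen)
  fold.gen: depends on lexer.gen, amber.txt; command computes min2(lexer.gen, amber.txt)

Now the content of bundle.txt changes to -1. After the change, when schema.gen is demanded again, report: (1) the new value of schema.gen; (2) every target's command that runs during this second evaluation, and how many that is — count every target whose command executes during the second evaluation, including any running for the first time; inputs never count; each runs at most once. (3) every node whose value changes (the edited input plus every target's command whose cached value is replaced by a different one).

Demanding schema.gen again yields -2.
5 target commands run: graph.gen, lexer.gen, north.gen, schema.gen, west.gen.
The nodes whose values change: bundle.txt, graph.gen, lexer.gen, schema.gen, west.gen.

First demand of the output computes:
  north.gen = min2(-1, 4) = -1
  lexer.gen = max2(4, -1) = 4
  west.gen = absv(4) = 4
  graph.gen = max2(4, 4) = 4
  schema.gen = sub(-1, 4) = -5

After the edit, cleaning proceeds:
  north.gen: a read changed (bundle.txt 4->-1) — executes, giving -1 — identical to its old value.
  lexer.gen: a read changed (bundle.txt 4->-1) — executes, giving -1.
  west.gen: a read changed (lexer.gen 4->-1) — executes, giving 1.
  graph.gen: a read changed (west.gen 4->1; lexer.gen 4->-1) — executes, giving 1.
  schema.gen: a read changed (graph.gen 4->1) — executes, giving -2.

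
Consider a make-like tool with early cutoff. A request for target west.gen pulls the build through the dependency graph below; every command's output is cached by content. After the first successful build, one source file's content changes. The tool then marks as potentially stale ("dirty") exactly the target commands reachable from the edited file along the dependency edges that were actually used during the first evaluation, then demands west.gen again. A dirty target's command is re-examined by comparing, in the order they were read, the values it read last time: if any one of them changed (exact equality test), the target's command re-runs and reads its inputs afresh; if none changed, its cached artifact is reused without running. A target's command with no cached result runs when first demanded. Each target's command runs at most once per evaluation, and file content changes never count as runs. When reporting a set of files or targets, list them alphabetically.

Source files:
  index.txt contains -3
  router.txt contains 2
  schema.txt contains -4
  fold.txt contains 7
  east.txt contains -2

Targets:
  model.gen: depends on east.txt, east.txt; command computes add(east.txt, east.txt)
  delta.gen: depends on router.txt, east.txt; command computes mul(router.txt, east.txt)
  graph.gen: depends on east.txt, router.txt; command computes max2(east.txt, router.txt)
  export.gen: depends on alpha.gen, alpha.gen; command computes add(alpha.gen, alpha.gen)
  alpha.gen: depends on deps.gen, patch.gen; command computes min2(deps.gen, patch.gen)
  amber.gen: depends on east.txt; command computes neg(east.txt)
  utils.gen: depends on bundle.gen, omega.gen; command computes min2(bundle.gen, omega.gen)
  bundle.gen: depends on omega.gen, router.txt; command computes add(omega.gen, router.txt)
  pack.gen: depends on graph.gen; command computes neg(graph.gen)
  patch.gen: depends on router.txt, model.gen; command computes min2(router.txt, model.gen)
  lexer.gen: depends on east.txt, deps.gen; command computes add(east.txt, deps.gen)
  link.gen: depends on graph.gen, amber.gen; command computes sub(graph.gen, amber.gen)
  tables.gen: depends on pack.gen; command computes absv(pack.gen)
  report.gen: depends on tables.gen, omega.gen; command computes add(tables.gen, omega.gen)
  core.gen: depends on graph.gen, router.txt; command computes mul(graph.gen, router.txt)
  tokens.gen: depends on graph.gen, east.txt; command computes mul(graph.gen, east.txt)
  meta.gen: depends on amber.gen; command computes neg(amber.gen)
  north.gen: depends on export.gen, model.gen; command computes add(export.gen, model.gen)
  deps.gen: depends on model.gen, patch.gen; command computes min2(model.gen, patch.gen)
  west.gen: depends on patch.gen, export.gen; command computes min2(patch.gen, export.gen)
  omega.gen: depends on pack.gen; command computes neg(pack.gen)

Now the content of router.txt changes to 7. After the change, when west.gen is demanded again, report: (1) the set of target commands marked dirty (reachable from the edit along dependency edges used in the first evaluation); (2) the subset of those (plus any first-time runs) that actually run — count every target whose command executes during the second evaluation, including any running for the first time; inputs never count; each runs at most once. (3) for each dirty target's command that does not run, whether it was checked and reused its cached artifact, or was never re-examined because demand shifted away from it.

First demand of the output computes:
  model.gen = add(-2, -2) = -4
  patch.gen = min2(2, -4) = -4
  deps.gen = min2(-4, -4) = -4
  alpha.gen = min2(-4, -4) = -4
  export.gen = add(-4, -4) = -8
  west.gen = min2(-4, -8) = -8

After the edit, cleaning proceeds:
  patch.gen: a read changed (router.txt 2->7) — executes, giving -4 — identical to its old value.
  deps.gen: dirty, but its reads are unchanged (model.gen unchanged, patch.gen unchanged); cached -4 stands.
  alpha.gen: dirty, but its reads are unchanged (deps.gen unchanged, patch.gen unchanged); cached -4 stands.
  export.gen: dirty, but its reads are unchanged (alpha.gen unchanged, alpha.gen unchanged); cached -8 stands.
  west.gen: dirty, but its reads are unchanged (patch.gen unchanged, export.gen unchanged); cached -8 stands.

Note the absorption at patch.gen: it re-runs yet its value is the same, leaving the output's value untouched.

The edit dirties: alpha.gen, deps.gen, export.gen, patch.gen, west.gen.
1 target commands run: patch.gen.
Cache hits after checking: alpha.gen, deps.gen, export.gen, west.gen.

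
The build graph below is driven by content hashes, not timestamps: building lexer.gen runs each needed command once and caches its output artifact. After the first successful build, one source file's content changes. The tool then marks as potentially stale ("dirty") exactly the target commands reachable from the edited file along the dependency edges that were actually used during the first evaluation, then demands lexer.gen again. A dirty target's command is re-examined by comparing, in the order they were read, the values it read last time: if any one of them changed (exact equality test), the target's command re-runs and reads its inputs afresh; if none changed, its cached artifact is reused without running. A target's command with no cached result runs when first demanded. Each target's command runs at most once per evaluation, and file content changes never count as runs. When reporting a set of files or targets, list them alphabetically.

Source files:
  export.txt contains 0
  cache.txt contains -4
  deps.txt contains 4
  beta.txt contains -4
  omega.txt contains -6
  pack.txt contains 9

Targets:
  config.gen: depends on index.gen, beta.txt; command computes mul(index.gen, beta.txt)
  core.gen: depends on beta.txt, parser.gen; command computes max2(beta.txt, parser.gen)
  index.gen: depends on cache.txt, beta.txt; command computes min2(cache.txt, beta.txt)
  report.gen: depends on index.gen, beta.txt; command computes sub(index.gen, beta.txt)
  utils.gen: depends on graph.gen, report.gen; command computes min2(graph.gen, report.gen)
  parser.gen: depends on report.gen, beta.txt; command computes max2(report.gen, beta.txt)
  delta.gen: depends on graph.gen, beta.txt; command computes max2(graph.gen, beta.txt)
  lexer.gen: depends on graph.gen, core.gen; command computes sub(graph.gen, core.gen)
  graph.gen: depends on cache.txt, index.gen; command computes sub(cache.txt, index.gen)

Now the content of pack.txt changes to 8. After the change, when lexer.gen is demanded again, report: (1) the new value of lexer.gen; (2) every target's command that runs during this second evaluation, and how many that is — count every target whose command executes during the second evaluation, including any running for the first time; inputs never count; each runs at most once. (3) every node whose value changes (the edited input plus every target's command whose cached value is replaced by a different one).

lexer.gen now evaluates to 0.
Run set: none (0 run).
Changed values: pack.txt.
The important point: nothing the output needs ever reads pack.txt, so the edit is invisible to it.

Initial pass — values computed on the first demand:
  index.gen = min2(-4, -4) = -4
  graph.gen = sub(-4, -4) = 0
  report.gen = sub(-4, -4) = 0
  parser.gen = max2(0, -4) = 0
  core.gen = max2(-4, 0) = 0
  lexer.gen = sub(0, 0) = 0

Second demand — change propagation:
  no demanded computation ever read pack.txt, so the edit dirties nothing and nothing runs.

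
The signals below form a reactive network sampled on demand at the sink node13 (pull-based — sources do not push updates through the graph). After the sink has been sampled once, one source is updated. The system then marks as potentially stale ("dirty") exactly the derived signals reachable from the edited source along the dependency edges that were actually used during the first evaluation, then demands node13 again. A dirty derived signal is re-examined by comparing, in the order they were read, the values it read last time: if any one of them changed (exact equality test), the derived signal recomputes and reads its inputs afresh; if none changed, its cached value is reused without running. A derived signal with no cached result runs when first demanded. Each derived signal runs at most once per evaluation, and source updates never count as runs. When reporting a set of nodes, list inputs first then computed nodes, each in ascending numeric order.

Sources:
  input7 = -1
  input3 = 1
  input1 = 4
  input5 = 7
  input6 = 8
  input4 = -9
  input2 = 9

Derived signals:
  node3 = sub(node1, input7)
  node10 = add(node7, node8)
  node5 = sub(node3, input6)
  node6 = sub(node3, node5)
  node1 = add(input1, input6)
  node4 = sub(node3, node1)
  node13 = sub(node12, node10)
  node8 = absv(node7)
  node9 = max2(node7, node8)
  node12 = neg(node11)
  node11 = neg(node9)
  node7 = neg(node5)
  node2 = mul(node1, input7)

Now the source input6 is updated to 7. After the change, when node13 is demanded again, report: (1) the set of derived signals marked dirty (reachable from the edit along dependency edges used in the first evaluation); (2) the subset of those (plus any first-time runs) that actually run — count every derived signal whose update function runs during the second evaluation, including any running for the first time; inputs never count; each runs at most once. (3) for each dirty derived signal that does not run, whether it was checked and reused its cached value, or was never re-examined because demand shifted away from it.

Dirty set: node1, node3, node5, node7, node8, node9, node10, node11, node12, node13.
Run set: node1, node3, node5 (3 run).
Re-examined without running (cache reused): node7, node8, node9, node10, node11, node12, node13.
The important point: node5 recomputes to an identical value, and the output ends up unchanged.

Initial pass — values computed on the first demand:
  node1 = add(4, 8) = 12
  node3 = sub(12, -1) = 13
  node5 = sub(13, 8) = 5
  node7 = neg(5) = -5
  node8 = absv(-5) = 5
  node9 = max2(-5, 5) = 5
  node10 = add(-5, 5) = 0
  node11 = neg(5) = -5
  node12 = neg(-5) = 5
  node13 = sub(5, 0) = 5

Second demand — change propagation:
  node1: re-runs because input6 8->7; new result 11.
  node3: re-runs because node1 12->11; new result 12.
  node5: re-runs because node3 13->12; input6 8->7; new result 5 (unchanged).
  node7: re-examined; everything it read last time is the same (node5 unchanged) — cache -5 kept, no run.
  node8: re-examined; everything it read last time is the same (node7 unchanged) — cache 5 kept, no run.
  node9: re-examined; everything it read last time is the same (node7 unchanged, node8 unchanged) — cache 5 kept, no run.
  node10: re-examined; everything it read last time is the same (node7 unchanged, node8 unchanged) — cache 0 kept, no run.
  node11: re-examined; everything it read last time is the same (node9 unchanged) — cache -5 kept, no run.
  node12: re-examined; everything it read last time is the same (node11 unchanged) — cache 5 kept, no run.
  node13: re-examined; everything it read last time is the same (node12 unchanged, node10 unchanged) — cache 5 kept, no run.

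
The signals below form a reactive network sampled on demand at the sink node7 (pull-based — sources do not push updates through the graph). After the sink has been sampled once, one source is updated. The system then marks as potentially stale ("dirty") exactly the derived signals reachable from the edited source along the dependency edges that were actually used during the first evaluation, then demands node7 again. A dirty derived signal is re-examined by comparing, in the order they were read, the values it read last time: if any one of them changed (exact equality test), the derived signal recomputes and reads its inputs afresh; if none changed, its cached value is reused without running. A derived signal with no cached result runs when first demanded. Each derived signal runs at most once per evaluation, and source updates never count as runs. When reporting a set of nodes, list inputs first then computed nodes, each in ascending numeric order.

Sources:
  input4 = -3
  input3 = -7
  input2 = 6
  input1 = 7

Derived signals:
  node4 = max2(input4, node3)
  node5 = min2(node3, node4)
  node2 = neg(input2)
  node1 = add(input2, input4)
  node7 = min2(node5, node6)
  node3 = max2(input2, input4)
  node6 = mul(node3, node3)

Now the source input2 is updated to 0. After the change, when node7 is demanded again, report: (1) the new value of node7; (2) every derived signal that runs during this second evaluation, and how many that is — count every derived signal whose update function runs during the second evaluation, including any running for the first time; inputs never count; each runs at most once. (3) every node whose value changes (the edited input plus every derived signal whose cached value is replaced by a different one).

node7 now evaluates to 0.
Run set: node3, node4, node5, node6, node7 (5 run).
Changed values: input2, node3, node4, node5, node6, node7.

Initial pass — values computed on the first demand:
  node3 = max2(6, -3) = 6
  node4 = max2(-3, 6) = 6
  node5 = min2(6, 6) = 6
  node6 = mul(6, 6) = 36
  node7 = min2(6, 36) = 6

Second demand — change propagation:
  node3: re-runs because input2 6->0; new result 0.
  node4: re-runs because node3 6->0; new result 0.
  node5: re-runs because node3 6->0; node4 6->0; new result 0.
  node6: re-runs because node3 6->0; node3 6->0; new result 0.
  node7: re-runs because node5 6->0; node6 36->0; new result 0.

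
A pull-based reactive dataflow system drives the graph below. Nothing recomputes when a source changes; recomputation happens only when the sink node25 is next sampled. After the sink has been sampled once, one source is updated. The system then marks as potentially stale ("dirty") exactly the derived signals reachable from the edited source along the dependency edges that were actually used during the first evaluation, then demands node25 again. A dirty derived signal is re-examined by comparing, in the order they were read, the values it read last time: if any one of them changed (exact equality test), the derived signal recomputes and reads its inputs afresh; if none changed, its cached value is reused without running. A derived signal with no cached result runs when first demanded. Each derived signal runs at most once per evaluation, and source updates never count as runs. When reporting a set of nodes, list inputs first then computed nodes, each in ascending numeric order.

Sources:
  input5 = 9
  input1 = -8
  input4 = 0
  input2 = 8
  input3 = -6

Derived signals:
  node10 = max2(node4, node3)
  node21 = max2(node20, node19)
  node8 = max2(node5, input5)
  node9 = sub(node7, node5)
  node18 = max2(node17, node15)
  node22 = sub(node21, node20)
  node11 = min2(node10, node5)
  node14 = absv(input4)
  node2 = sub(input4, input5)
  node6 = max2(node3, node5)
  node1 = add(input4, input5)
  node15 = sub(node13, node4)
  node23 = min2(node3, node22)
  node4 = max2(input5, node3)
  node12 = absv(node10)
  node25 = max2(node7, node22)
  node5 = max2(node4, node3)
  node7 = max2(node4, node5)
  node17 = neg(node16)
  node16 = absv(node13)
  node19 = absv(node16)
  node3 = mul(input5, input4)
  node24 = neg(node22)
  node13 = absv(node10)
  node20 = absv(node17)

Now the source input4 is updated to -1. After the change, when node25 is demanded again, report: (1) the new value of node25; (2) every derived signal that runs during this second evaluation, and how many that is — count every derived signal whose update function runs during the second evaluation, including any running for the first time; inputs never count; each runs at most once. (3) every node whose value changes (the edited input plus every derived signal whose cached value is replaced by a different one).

New value of node25: 9.
Derived signals that run: node3, node4, node5, node10 — 4 in total.
Values that change: input4, node3.
Key observation: the cutoff stops propagation at node7 — its inputs' values are unchanged, so it reuses its cache.

First evaluation (everything demanded from the output):
  node3 = mul(9, 0) = 0
  node4 = max2(9, 0) = 9
  node5 = max2(9, 0) = 9
  node7 = max2(9, 9) = 9
  node10 = max2(9, 0) = 9
  node13 = absv(9) = 9
  node16 = absv(9) = 9
  node17 = neg(9) = -9
  node19 = absv(9) = 9
  node20 = absv(-9) = 9
  node21 = max2(9, 9) = 9
  node22 = sub(9, 9) = 0
  node25 = max2(9, 0) = 9

Propagation after the edit:
  node3: runs — input4 0->-1; result -9.
  node4: runs — node3 0->-9; result 9 (same value as before).
  node5: runs — node3 0->-9; result 9 (same value as before).
  node7: checked — values it read are unchanged (node4 unchanged, node5 unchanged); reused cached 9 without running.
  node10: runs — node3 0->-9; result 9 (same value as before).
  node13: checked — values it read are unchanged (node10 unchanged); reused cached 9 without running.
  node16: checked — values it read are unchanged (node13 unchanged); reused cached 9 without running.
  node17: checked — values it read are unchanged (node16 unchanged); reused cached -9 without running.
  node19: checked — values it read are unchanged (node16 unchanged); reused cached 9 without running.
  node20: checked — values it read are unchanged (node17 unchanged); reused cached 9 without running.
  node21: checked — values it read are unchanged (node20 unchanged, node19 unchanged); reused cached 9 without running.
  node22: checked — values it read are unchanged (node21 unchanged, node20 unchanged); reused cached 0 without running.
  node25: checked — values it read are unchanged (node7 unchanged, node22 unchanged); reused cached 9 without running.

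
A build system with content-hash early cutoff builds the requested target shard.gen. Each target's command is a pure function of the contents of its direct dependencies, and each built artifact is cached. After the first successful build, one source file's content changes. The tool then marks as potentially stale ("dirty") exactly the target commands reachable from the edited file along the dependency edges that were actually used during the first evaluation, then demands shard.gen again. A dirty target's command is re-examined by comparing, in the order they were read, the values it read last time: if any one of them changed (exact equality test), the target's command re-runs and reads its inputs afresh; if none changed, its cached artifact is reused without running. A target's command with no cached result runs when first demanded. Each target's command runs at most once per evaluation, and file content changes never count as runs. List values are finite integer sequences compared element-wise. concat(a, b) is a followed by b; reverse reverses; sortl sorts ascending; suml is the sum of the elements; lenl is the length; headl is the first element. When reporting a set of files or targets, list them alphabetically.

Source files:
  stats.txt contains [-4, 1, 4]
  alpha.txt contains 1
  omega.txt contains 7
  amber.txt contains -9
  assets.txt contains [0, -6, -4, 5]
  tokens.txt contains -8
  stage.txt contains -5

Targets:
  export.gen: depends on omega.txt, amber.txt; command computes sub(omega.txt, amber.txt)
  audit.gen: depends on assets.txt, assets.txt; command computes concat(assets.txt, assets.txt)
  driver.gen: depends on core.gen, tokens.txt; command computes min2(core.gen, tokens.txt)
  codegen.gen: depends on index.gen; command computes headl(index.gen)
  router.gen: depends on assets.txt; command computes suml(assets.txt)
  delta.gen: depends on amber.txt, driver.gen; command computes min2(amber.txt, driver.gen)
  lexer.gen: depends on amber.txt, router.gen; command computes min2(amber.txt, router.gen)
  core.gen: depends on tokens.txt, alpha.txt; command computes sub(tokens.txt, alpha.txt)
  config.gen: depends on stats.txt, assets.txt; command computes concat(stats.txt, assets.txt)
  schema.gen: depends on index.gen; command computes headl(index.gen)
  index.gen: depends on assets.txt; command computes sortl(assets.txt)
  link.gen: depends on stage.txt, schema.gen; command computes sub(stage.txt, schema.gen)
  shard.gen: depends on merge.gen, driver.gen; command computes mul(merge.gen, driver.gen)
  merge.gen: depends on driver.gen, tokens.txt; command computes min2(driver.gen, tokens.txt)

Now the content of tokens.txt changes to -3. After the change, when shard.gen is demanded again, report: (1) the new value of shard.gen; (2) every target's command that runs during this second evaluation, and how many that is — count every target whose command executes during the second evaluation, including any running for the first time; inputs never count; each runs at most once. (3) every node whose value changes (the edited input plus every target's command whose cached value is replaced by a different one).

First evaluation (everything demanded from the output):
  core.gen = sub(-8, 1) = -9
  driver.gen = min2(-9, -8) = -9
  merge.gen = min2(-9, -8) = -9
  shard.gen = mul(-9, -9) = 81

Propagation after the edit:
  core.gen: runs — tokens.txt -8->-3; result -4.
  driver.gen: runs — core.gen -9->-4; tokens.txt -8->-3; result -4.
  merge.gen: runs — driver.gen -9->-4; tokens.txt -8->-3; result -4.
  shard.gen: runs — merge.gen -9->-4; driver.gen -9->-4; result 16.

New value of shard.gen: 16.
Target commands that run: core.gen, driver.gen, merge.gen, shard.gen — 4 in total.
Values that change: core.gen, driver.gen, merge.gen, shard.gen, tokens.txt.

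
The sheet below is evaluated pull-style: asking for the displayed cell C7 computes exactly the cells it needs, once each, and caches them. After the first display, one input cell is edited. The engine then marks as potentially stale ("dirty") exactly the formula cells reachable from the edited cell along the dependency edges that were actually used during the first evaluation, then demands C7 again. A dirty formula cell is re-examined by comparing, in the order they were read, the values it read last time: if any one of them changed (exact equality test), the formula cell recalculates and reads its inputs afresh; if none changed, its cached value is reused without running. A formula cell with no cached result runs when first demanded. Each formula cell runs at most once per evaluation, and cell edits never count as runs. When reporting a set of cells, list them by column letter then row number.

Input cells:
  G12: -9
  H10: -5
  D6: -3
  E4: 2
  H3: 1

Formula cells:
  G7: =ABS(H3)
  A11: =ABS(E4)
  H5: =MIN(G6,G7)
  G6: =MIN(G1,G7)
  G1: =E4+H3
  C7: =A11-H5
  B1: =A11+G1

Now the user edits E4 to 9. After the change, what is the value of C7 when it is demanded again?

First demand of the output computes:
  A11 = ABS(2) = 2
  G1 = 2 + 1 = 3
  G7 = ABS(1) = 1
  G6 = MIN(3, 1) = 1
  H5 = MIN(1, 1) = 1
  C7 = 2 - 1 = 1

After the edit, cleaning proceeds:
  A11: a read changed (E4 2->9) — executes, giving 9.
  G1: a read changed (E4 2->9) — executes, giving 10.
  G6: a read changed (G1 3->10) — executes, giving 1 — identical to its old value.
  H5: dirty, but its reads are unchanged (G6 unchanged, G7 unchanged); cached 1 stands.
  C7: a read changed (A11 2->9) — executes, giving 8.

Note where the cutoff bites: H5 is checked, finds nothing changed, and keeps its cache.

Demanding C7 again yields 8.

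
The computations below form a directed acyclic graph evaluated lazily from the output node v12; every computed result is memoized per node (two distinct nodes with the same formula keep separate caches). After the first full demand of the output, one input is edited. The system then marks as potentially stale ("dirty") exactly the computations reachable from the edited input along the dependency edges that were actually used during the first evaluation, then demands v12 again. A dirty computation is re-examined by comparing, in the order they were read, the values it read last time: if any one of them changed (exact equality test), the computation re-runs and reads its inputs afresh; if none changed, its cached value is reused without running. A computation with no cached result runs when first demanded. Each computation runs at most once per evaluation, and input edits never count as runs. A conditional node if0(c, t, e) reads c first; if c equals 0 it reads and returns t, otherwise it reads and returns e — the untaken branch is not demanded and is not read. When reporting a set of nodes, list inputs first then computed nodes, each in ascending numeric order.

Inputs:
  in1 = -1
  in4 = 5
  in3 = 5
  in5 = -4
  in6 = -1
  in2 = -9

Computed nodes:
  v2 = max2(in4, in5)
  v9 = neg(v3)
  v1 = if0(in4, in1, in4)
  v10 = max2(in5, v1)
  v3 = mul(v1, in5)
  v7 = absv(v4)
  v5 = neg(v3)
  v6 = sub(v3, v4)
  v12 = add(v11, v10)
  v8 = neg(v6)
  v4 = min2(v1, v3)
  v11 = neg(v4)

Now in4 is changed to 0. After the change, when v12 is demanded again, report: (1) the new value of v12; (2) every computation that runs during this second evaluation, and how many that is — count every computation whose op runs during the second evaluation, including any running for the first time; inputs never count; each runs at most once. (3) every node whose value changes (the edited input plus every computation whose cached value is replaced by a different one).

Demanding v12 again yields 0.
6 computations run: v1, v3, v4, v10, v11, v12.
The nodes whose values change: in4, v1, v3, v4, v10, v11, v12.

First demand of the output computes:
  v1 = if0(in4=5 -> else branch in4) = 5
  v3 = mul(5, -4) = -20
  v4 = min2(5, -20) = -20
  v10 = max2(-4, 5) = 5
  v11 = neg(-20) = 20
  v12 = add(20, 5) = 25

After the edit, cleaning proceeds:
  v1: a read changed (in4 5->0; in4 5->0) — executes, giving -1.
  v3: a read changed (v1 5->-1) — executes, giving 4.
  v4: a read changed (v1 5->-1; v3 -20->4) — executes, giving -1.
  v10: a read changed (v1 5->-1) — executes, giving -1.
  v11: a read changed (v4 -20->-1) — executes, giving 1.
  v12: a read changed (v11 20->1; v10 5->-1) — executes, giving 0.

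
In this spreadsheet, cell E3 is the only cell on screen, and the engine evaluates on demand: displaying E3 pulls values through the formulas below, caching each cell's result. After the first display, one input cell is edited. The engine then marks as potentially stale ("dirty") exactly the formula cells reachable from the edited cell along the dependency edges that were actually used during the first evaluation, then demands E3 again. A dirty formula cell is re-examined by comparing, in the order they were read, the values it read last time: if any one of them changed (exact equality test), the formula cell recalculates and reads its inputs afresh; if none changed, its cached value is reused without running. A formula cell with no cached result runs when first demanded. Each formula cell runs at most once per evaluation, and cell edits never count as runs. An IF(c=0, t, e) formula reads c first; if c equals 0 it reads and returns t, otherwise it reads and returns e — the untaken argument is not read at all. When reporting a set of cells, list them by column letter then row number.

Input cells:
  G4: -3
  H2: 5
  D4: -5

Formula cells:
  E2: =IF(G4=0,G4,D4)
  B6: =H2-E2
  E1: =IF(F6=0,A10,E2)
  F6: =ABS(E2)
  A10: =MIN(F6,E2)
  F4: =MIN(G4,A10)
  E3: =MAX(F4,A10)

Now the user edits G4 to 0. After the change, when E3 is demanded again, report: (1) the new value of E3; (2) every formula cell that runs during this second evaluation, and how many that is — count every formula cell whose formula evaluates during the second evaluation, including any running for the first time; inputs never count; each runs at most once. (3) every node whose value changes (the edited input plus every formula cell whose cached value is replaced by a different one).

E3 now evaluates to 0.
Run set: A10, E2, E3, F4, F6 (5 run).
Changed values: A10, E2, E3, F4, F6, G4.

Initial pass — values computed on the first demand:
  E2 = IF(G4=0: G4=-3 -> else branch D4) = -5
  F6 = ABS(-5) = 5
  A10 = MIN(5, -5) = -5
  F4 = MIN(-3, -5) = -5
  E3 = MAX(-5, -5) = -5

Second demand — change propagation:
  E2: re-runs because G4 -3->0; new result 0.
  F6: re-runs because E2 -5->0; new result 0.
  A10: re-runs because F6 5->0; E2 -5->0; new result 0.
  F4: re-runs because G4 -3->0; A10 -5->0; new result 0.
  E3: re-runs because F4 -5->0; A10 -5->0; new result 0.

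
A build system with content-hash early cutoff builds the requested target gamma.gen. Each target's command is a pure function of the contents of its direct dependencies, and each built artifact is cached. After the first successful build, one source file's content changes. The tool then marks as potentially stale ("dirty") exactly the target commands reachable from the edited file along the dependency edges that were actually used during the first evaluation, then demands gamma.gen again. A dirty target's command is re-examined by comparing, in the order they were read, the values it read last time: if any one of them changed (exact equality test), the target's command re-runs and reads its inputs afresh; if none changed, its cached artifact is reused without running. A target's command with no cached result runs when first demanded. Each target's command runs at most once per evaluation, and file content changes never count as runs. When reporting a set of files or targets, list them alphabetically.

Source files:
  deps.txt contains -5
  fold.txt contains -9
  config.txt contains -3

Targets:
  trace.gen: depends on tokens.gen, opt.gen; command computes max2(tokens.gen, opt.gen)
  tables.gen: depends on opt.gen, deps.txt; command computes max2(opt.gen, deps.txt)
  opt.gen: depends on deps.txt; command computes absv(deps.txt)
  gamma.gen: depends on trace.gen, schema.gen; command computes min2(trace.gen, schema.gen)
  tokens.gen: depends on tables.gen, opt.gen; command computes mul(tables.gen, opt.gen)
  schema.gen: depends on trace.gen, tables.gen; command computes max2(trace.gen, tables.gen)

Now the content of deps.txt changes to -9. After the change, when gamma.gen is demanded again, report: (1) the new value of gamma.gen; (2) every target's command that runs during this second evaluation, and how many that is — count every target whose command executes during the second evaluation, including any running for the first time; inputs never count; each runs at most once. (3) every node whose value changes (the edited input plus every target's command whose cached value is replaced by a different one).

New value of gamma.gen: 81.
Target commands that run: gamma.gen, opt.gen, schema.gen, tables.gen, tokens.gen, trace.gen — 6 in total.
Values that change: deps.txt, gamma.gen, opt.gen, schema.gen, tables.gen, tokens.gen, trace.gen.

First evaluation (everything demanded from the output):
  opt.gen = absv(-5) = 5
  tables.gen = max2(5, -5) = 5
  tokens.gen = mul(5, 5) = 25
  trace.gen = max2(25, 5) = 25
  schema.gen = max2(25, 5) = 25
  gamma.gen = min2(25, 25) = 25

Propagation after the edit:
  opt.gen: runs — deps.txt -5->-9; result 9.
  tables.gen: runs — opt.gen 5->9; deps.txt -5->-9; result 9.
  tokens.gen: runs — tables.gen 5->9; opt.gen 5->9; result 81.
  trace.gen: runs — tokens.gen 25->81; opt.gen 5->9; result 81.
  schema.gen: runs — trace.gen 25->81; tables.gen 5->9; result 81.
  gamma.gen: runs — trace.gen 25->81; schema.gen 25->81; result 81.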